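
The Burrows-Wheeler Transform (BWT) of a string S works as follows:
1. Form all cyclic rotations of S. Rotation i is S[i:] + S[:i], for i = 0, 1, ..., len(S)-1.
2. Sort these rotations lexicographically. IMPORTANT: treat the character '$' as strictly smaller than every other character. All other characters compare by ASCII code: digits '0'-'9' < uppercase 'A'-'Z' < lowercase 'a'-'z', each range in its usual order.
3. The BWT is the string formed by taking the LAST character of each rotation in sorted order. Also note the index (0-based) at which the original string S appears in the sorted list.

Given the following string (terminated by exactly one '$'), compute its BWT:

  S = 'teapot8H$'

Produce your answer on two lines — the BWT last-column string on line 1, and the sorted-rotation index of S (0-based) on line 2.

Answer: Ht8etpao$
8

Derivation:
All 9 rotations (rotation i = S[i:]+S[:i]):
  rot[0] = teapot8H$
  rot[1] = eapot8H$t
  rot[2] = apot8H$te
  rot[3] = pot8H$tea
  rot[4] = ot8H$teap
  rot[5] = t8H$teapo
  rot[6] = 8H$teapot
  rot[7] = H$teapot8
  rot[8] = $teapot8H
Sorted (with $ < everything):
  sorted[0] = $teapot8H  (last char: 'H')
  sorted[1] = 8H$teapot  (last char: 't')
  sorted[2] = H$teapot8  (last char: '8')
  sorted[3] = apot8H$te  (last char: 'e')
  sorted[4] = eapot8H$t  (last char: 't')
  sorted[5] = ot8H$teap  (last char: 'p')
  sorted[6] = pot8H$tea  (last char: 'a')
  sorted[7] = t8H$teapo  (last char: 'o')
  sorted[8] = teapot8H$  (last char: '$')
Last column: Ht8etpao$
Original string S is at sorted index 8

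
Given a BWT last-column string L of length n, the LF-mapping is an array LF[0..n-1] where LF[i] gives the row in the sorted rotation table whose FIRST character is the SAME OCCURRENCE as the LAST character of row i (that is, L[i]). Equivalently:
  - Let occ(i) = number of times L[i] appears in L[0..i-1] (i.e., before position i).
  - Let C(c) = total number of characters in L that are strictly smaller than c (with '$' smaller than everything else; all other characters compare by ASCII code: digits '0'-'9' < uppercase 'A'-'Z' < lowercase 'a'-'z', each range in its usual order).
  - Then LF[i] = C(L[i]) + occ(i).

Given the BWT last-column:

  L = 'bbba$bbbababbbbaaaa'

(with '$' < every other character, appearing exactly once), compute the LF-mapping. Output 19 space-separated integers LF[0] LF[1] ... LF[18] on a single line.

Char counts: '$':1, 'a':7, 'b':11
C (first-col start): C('$')=0, C('a')=1, C('b')=8
L[0]='b': occ=0, LF[0]=C('b')+0=8+0=8
L[1]='b': occ=1, LF[1]=C('b')+1=8+1=9
L[2]='b': occ=2, LF[2]=C('b')+2=8+2=10
L[3]='a': occ=0, LF[3]=C('a')+0=1+0=1
L[4]='$': occ=0, LF[4]=C('$')+0=0+0=0
L[5]='b': occ=3, LF[5]=C('b')+3=8+3=11
L[6]='b': occ=4, LF[6]=C('b')+4=8+4=12
L[7]='b': occ=5, LF[7]=C('b')+5=8+5=13
L[8]='a': occ=1, LF[8]=C('a')+1=1+1=2
L[9]='b': occ=6, LF[9]=C('b')+6=8+6=14
L[10]='a': occ=2, LF[10]=C('a')+2=1+2=3
L[11]='b': occ=7, LF[11]=C('b')+7=8+7=15
L[12]='b': occ=8, LF[12]=C('b')+8=8+8=16
L[13]='b': occ=9, LF[13]=C('b')+9=8+9=17
L[14]='b': occ=10, LF[14]=C('b')+10=8+10=18
L[15]='a': occ=3, LF[15]=C('a')+3=1+3=4
L[16]='a': occ=4, LF[16]=C('a')+4=1+4=5
L[17]='a': occ=5, LF[17]=C('a')+5=1+5=6
L[18]='a': occ=6, LF[18]=C('a')+6=1+6=7

Answer: 8 9 10 1 0 11 12 13 2 14 3 15 16 17 18 4 5 6 7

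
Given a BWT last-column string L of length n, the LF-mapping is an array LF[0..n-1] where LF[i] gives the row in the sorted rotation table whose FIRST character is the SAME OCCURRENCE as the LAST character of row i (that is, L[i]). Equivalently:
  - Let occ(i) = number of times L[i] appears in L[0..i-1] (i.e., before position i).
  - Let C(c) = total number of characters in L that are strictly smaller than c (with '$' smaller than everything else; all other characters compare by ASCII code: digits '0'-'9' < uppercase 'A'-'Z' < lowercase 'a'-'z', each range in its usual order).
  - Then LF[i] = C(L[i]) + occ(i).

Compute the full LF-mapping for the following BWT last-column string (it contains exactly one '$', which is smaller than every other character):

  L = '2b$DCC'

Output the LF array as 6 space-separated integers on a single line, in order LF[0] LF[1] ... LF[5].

Char counts: '$':1, '2':1, 'C':2, 'D':1, 'b':1
C (first-col start): C('$')=0, C('2')=1, C('C')=2, C('D')=4, C('b')=5
L[0]='2': occ=0, LF[0]=C('2')+0=1+0=1
L[1]='b': occ=0, LF[1]=C('b')+0=5+0=5
L[2]='$': occ=0, LF[2]=C('$')+0=0+0=0
L[3]='D': occ=0, LF[3]=C('D')+0=4+0=4
L[4]='C': occ=0, LF[4]=C('C')+0=2+0=2
L[5]='C': occ=1, LF[5]=C('C')+1=2+1=3

Answer: 1 5 0 4 2 3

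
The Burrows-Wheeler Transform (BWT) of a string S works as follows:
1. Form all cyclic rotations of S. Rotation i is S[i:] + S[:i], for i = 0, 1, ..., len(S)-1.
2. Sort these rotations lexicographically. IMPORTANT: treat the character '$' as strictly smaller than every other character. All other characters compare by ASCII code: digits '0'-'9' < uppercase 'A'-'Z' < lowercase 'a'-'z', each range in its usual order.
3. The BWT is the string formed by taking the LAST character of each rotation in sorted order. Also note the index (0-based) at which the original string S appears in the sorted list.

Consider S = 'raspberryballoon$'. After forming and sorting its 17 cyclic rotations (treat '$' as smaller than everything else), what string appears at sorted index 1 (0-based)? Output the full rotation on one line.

Answer: alloon$raspberryb

Derivation:
All 17 rotations (rotation i = S[i:]+S[:i]):
  rot[0] = raspberryballoon$
  rot[1] = aspberryballoon$r
  rot[2] = spberryballoon$ra
  rot[3] = pberryballoon$ras
  rot[4] = berryballoon$rasp
  rot[5] = erryballoon$raspb
  rot[6] = rryballoon$raspbe
  rot[7] = ryballoon$raspber
  rot[8] = yballoon$raspberr
  rot[9] = balloon$raspberry
  rot[10] = alloon$raspberryb
  rot[11] = lloon$raspberryba
  rot[12] = loon$raspberrybal
  rot[13] = oon$raspberryball
  rot[14] = on$raspberryballo
  rot[15] = n$raspberryballoo
  rot[16] = $raspberryballoon
Sorted (with $ < everything):
  sorted[0] = $raspberryballoon
  sorted[1] = alloon$raspberryb
  sorted[2] = aspberryballoon$r
  sorted[3] = balloon$raspberry
  sorted[4] = berryballoon$rasp
  sorted[5] = erryballoon$raspb
  sorted[6] = lloon$raspberryba
  sorted[7] = loon$raspberrybal
  sorted[8] = n$raspberryballoo
  sorted[9] = on$raspberryballo
  sorted[10] = oon$raspberryball
  sorted[11] = pberryballoon$ras
  sorted[12] = raspberryballoon$
  sorted[13] = rryballoon$raspbe
  sorted[14] = ryballoon$raspber
  sorted[15] = spberryballoon$ra
  sorted[16] = yballoon$raspberr
sorted[1] = alloon$raspberryb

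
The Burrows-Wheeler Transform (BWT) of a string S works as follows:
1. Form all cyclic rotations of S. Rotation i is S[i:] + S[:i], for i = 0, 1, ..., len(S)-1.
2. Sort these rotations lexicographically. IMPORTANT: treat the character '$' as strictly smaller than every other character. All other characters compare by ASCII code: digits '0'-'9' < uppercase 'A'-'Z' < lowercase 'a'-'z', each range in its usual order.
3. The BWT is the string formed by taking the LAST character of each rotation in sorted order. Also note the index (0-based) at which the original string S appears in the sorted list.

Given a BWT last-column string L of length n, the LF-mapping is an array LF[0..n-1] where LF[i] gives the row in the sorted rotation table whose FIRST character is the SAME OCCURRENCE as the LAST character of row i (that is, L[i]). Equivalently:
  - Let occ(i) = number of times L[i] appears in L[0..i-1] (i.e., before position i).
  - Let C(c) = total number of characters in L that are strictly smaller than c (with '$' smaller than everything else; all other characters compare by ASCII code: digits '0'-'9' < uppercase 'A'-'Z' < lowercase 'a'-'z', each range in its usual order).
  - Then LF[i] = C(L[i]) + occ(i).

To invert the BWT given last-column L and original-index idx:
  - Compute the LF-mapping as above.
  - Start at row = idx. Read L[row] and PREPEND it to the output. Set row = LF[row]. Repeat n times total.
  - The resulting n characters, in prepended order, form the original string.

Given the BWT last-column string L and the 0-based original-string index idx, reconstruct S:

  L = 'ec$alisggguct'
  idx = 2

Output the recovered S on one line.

Answer: cactusgiggle$

Derivation:
LF mapping: 4 2 0 1 9 8 10 5 6 7 12 3 11
Walk LF starting at row 2, prepending L[row]:
  step 1: row=2, L[2]='$', prepend. Next row=LF[2]=0
  step 2: row=0, L[0]='e', prepend. Next row=LF[0]=4
  step 3: row=4, L[4]='l', prepend. Next row=LF[4]=9
  step 4: row=9, L[9]='g', prepend. Next row=LF[9]=7
  step 5: row=7, L[7]='g', prepend. Next row=LF[7]=5
  step 6: row=5, L[5]='i', prepend. Next row=LF[5]=8
  step 7: row=8, L[8]='g', prepend. Next row=LF[8]=6
  step 8: row=6, L[6]='s', prepend. Next row=LF[6]=10
  step 9: row=10, L[10]='u', prepend. Next row=LF[10]=12
  step 10: row=12, L[12]='t', prepend. Next row=LF[12]=11
  step 11: row=11, L[11]='c', prepend. Next row=LF[11]=3
  step 12: row=3, L[3]='a', prepend. Next row=LF[3]=1
  step 13: row=1, L[1]='c', prepend. Next row=LF[1]=2
Reversed output: cactusgiggle$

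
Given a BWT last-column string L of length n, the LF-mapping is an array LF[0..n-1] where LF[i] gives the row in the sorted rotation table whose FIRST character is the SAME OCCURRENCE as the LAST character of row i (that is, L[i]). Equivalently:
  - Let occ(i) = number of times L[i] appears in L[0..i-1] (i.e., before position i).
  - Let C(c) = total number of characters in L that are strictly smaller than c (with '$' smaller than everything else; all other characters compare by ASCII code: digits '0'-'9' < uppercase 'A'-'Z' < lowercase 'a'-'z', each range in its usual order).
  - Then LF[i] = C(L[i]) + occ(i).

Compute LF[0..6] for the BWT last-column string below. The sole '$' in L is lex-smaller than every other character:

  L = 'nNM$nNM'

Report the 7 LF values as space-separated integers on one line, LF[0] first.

Answer: 5 3 1 0 6 4 2

Derivation:
Char counts: '$':1, 'M':2, 'N':2, 'n':2
C (first-col start): C('$')=0, C('M')=1, C('N')=3, C('n')=5
L[0]='n': occ=0, LF[0]=C('n')+0=5+0=5
L[1]='N': occ=0, LF[1]=C('N')+0=3+0=3
L[2]='M': occ=0, LF[2]=C('M')+0=1+0=1
L[3]='$': occ=0, LF[3]=C('$')+0=0+0=0
L[4]='n': occ=1, LF[4]=C('n')+1=5+1=6
L[5]='N': occ=1, LF[5]=C('N')+1=3+1=4
L[6]='M': occ=1, LF[6]=C('M')+1=1+1=2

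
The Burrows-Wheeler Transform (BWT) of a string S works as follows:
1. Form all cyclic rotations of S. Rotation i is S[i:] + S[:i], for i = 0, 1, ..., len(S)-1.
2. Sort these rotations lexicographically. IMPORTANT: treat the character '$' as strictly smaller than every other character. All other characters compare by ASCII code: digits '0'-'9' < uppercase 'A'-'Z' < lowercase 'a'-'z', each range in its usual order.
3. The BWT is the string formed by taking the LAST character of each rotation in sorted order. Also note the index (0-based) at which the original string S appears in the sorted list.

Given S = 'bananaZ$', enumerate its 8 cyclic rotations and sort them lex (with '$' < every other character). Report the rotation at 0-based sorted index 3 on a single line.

Answer: anaZ$ban

Derivation:
All 8 rotations (rotation i = S[i:]+S[:i]):
  rot[0] = bananaZ$
  rot[1] = ananaZ$b
  rot[2] = nanaZ$ba
  rot[3] = anaZ$ban
  rot[4] = naZ$bana
  rot[5] = aZ$banan
  rot[6] = Z$banana
  rot[7] = $bananaZ
Sorted (with $ < everything):
  sorted[0] = $bananaZ
  sorted[1] = Z$banana
  sorted[2] = aZ$banan
  sorted[3] = anaZ$ban
  sorted[4] = ananaZ$b
  sorted[5] = bananaZ$
  sorted[6] = naZ$bana
  sorted[7] = nanaZ$ba
sorted[3] = anaZ$ban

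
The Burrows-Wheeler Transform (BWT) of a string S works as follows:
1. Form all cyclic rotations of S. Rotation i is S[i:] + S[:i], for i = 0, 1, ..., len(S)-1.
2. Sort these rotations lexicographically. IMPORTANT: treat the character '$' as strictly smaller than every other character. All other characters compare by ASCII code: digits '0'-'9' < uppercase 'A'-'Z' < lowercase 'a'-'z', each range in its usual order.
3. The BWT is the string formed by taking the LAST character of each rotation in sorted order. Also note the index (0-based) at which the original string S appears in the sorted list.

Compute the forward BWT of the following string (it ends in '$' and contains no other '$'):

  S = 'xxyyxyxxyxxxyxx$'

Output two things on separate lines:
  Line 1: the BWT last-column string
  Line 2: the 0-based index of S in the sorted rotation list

All 16 rotations (rotation i = S[i:]+S[:i]):
  rot[0] = xxyyxyxxyxxxyxx$
  rot[1] = xyyxyxxyxxxyxx$x
  rot[2] = yyxyxxyxxxyxx$xx
  rot[3] = yxyxxyxxxyxx$xxy
  rot[4] = xyxxyxxxyxx$xxyy
  rot[5] = yxxyxxxyxx$xxyyx
  rot[6] = xxyxxxyxx$xxyyxy
  rot[7] = xyxxxyxx$xxyyxyx
  rot[8] = yxxxyxx$xxyyxyxx
  rot[9] = xxxyxx$xxyyxyxxy
  rot[10] = xxyxx$xxyyxyxxyx
  rot[11] = xyxx$xxyyxyxxyxx
  rot[12] = yxx$xxyyxyxxyxxx
  rot[13] = xx$xxyyxyxxyxxxy
  rot[14] = x$xxyyxyxxyxxxyx
  rot[15] = $xxyyxyxxyxxxyxx
Sorted (with $ < everything):
  sorted[0] = $xxyyxyxxyxxxyxx  (last char: 'x')
  sorted[1] = x$xxyyxyxxyxxxyx  (last char: 'x')
  sorted[2] = xx$xxyyxyxxyxxxy  (last char: 'y')
  sorted[3] = xxxyxx$xxyyxyxxy  (last char: 'y')
  sorted[4] = xxyxx$xxyyxyxxyx  (last char: 'x')
  sorted[5] = xxyxxxyxx$xxyyxy  (last char: 'y')
  sorted[6] = xxyyxyxxyxxxyxx$  (last char: '$')
  sorted[7] = xyxx$xxyyxyxxyxx  (last char: 'x')
  sorted[8] = xyxxxyxx$xxyyxyx  (last char: 'x')
  sorted[9] = xyxxyxxxyxx$xxyy  (last char: 'y')
  sorted[10] = xyyxyxxyxxxyxx$x  (last char: 'x')
  sorted[11] = yxx$xxyyxyxxyxxx  (last char: 'x')
  sorted[12] = yxxxyxx$xxyyxyxx  (last char: 'x')
  sorted[13] = yxxyxxxyxx$xxyyx  (last char: 'x')
  sorted[14] = yxyxxyxxxyxx$xxy  (last char: 'y')
  sorted[15] = yyxyxxyxxxyxx$xx  (last char: 'x')
Last column: xxyyxy$xxyxxxxyx
Original string S is at sorted index 6

Answer: xxyyxy$xxyxxxxyx
6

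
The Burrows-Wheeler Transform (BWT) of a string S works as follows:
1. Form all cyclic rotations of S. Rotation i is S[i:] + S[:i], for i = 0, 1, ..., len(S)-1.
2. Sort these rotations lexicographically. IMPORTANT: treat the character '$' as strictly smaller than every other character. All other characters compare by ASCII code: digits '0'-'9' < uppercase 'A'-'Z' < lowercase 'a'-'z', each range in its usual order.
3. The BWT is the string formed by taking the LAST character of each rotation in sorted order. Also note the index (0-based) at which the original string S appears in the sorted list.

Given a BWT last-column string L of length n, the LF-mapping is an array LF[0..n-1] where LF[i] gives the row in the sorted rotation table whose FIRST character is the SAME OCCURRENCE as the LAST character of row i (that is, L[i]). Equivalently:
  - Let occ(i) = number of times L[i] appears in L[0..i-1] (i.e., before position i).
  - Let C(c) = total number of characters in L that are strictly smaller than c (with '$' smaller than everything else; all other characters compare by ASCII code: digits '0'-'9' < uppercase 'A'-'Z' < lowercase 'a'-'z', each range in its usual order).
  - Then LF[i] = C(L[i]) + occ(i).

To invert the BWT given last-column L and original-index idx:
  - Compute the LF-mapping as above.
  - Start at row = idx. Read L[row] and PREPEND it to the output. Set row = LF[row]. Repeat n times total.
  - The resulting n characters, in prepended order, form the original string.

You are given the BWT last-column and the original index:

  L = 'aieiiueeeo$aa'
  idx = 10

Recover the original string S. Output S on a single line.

LF mapping: 1 8 4 9 10 12 5 6 7 11 0 2 3
Walk LF starting at row 10, prepending L[row]:
  step 1: row=10, L[10]='$', prepend. Next row=LF[10]=0
  step 2: row=0, L[0]='a', prepend. Next row=LF[0]=1
  step 3: row=1, L[1]='i', prepend. Next row=LF[1]=8
  step 4: row=8, L[8]='e', prepend. Next row=LF[8]=7
  step 5: row=7, L[7]='e', prepend. Next row=LF[7]=6
  step 6: row=6, L[6]='e', prepend. Next row=LF[6]=5
  step 7: row=5, L[5]='u', prepend. Next row=LF[5]=12
  step 8: row=12, L[12]='a', prepend. Next row=LF[12]=3
  step 9: row=3, L[3]='i', prepend. Next row=LF[3]=9
  step 10: row=9, L[9]='o', prepend. Next row=LF[9]=11
  step 11: row=11, L[11]='a', prepend. Next row=LF[11]=2
  step 12: row=2, L[2]='e', prepend. Next row=LF[2]=4
  step 13: row=4, L[4]='i', prepend. Next row=LF[4]=10
Reversed output: ieaoiaueeeia$

Answer: ieaoiaueeeia$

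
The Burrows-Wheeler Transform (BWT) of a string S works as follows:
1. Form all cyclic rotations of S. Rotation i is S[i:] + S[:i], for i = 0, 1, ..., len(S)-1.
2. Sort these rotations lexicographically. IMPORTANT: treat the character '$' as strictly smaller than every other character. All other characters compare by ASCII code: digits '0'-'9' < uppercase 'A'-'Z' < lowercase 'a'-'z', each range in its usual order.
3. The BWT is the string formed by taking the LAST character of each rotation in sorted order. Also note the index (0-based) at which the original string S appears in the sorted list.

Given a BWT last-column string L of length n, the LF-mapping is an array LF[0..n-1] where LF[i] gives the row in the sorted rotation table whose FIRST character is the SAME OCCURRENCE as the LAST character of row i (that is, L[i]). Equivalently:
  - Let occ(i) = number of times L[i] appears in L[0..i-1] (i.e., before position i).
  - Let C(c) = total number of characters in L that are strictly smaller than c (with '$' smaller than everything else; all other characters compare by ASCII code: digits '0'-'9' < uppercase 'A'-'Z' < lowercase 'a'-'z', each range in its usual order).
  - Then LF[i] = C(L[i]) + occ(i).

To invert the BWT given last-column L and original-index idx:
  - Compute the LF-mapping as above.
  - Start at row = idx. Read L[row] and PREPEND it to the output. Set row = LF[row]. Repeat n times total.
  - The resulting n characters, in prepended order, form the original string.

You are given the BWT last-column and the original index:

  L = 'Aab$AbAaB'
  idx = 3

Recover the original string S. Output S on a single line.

Answer: AabABbaA$

Derivation:
LF mapping: 1 5 7 0 2 8 3 6 4
Walk LF starting at row 3, prepending L[row]:
  step 1: row=3, L[3]='$', prepend. Next row=LF[3]=0
  step 2: row=0, L[0]='A', prepend. Next row=LF[0]=1
  step 3: row=1, L[1]='a', prepend. Next row=LF[1]=5
  step 4: row=5, L[5]='b', prepend. Next row=LF[5]=8
  step 5: row=8, L[8]='B', prepend. Next row=LF[8]=4
  step 6: row=4, L[4]='A', prepend. Next row=LF[4]=2
  step 7: row=2, L[2]='b', prepend. Next row=LF[2]=7
  step 8: row=7, L[7]='a', prepend. Next row=LF[7]=6
  step 9: row=6, L[6]='A', prepend. Next row=LF[6]=3
Reversed output: AabABbaA$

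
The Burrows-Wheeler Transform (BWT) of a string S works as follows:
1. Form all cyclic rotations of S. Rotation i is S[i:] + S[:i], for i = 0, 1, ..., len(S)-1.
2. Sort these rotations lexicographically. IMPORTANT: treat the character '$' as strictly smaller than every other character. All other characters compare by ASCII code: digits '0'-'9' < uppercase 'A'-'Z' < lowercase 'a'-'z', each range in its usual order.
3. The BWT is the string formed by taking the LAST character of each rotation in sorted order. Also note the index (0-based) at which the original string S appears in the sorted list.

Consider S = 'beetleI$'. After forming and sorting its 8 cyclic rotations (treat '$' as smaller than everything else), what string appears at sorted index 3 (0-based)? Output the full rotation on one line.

Answer: eI$beetl

Derivation:
All 8 rotations (rotation i = S[i:]+S[:i]):
  rot[0] = beetleI$
  rot[1] = eetleI$b
  rot[2] = etleI$be
  rot[3] = tleI$bee
  rot[4] = leI$beet
  rot[5] = eI$beetl
  rot[6] = I$beetle
  rot[7] = $beetleI
Sorted (with $ < everything):
  sorted[0] = $beetleI
  sorted[1] = I$beetle
  sorted[2] = beetleI$
  sorted[3] = eI$beetl
  sorted[4] = eetleI$b
  sorted[5] = etleI$be
  sorted[6] = leI$beet
  sorted[7] = tleI$bee
sorted[3] = eI$beetl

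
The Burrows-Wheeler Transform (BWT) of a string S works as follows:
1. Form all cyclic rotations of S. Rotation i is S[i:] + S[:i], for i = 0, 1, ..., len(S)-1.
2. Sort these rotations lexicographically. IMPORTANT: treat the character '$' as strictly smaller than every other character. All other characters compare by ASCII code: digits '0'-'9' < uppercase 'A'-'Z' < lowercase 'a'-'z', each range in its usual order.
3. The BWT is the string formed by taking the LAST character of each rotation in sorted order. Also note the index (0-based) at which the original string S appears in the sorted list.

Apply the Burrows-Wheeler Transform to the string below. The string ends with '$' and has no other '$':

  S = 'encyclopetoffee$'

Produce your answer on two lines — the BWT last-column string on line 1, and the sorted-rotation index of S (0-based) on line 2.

Answer: eynef$pfocetloec
5

Derivation:
All 16 rotations (rotation i = S[i:]+S[:i]):
  rot[0] = encyclopetoffee$
  rot[1] = ncyclopetoffee$e
  rot[2] = cyclopetoffee$en
  rot[3] = yclopetoffee$enc
  rot[4] = clopetoffee$ency
  rot[5] = lopetoffee$encyc
  rot[6] = opetoffee$encycl
  rot[7] = petoffee$encyclo
  rot[8] = etoffee$encyclop
  rot[9] = toffee$encyclope
  rot[10] = offee$encyclopet
  rot[11] = ffee$encyclopeto
  rot[12] = fee$encyclopetof
  rot[13] = ee$encyclopetoff
  rot[14] = e$encyclopetoffe
  rot[15] = $encyclopetoffee
Sorted (with $ < everything):
  sorted[0] = $encyclopetoffee  (last char: 'e')
  sorted[1] = clopetoffee$ency  (last char: 'y')
  sorted[2] = cyclopetoffee$en  (last char: 'n')
  sorted[3] = e$encyclopetoffe  (last char: 'e')
  sorted[4] = ee$encyclopetoff  (last char: 'f')
  sorted[5] = encyclopetoffee$  (last char: '$')
  sorted[6] = etoffee$encyclop  (last char: 'p')
  sorted[7] = fee$encyclopetof  (last char: 'f')
  sorted[8] = ffee$encyclopeto  (last char: 'o')
  sorted[9] = lopetoffee$encyc  (last char: 'c')
  sorted[10] = ncyclopetoffee$e  (last char: 'e')
  sorted[11] = offee$encyclopet  (last char: 't')
  sorted[12] = opetoffee$encycl  (last char: 'l')
  sorted[13] = petoffee$encyclo  (last char: 'o')
  sorted[14] = toffee$encyclope  (last char: 'e')
  sorted[15] = yclopetoffee$enc  (last char: 'c')
Last column: eynef$pfocetloec
Original string S is at sorted index 5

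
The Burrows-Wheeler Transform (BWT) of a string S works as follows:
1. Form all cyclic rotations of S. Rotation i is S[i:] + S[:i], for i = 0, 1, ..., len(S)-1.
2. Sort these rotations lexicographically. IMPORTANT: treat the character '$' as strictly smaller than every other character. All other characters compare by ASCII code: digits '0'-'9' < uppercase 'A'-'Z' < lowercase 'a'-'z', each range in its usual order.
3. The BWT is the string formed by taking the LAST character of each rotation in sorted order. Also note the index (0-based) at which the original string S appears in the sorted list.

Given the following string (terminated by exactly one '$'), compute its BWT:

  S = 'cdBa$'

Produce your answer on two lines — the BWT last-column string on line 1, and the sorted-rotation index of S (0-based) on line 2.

All 5 rotations (rotation i = S[i:]+S[:i]):
  rot[0] = cdBa$
  rot[1] = dBa$c
  rot[2] = Ba$cd
  rot[3] = a$cdB
  rot[4] = $cdBa
Sorted (with $ < everything):
  sorted[0] = $cdBa  (last char: 'a')
  sorted[1] = Ba$cd  (last char: 'd')
  sorted[2] = a$cdB  (last char: 'B')
  sorted[3] = cdBa$  (last char: '$')
  sorted[4] = dBa$c  (last char: 'c')
Last column: adB$c
Original string S is at sorted index 3

Answer: adB$c
3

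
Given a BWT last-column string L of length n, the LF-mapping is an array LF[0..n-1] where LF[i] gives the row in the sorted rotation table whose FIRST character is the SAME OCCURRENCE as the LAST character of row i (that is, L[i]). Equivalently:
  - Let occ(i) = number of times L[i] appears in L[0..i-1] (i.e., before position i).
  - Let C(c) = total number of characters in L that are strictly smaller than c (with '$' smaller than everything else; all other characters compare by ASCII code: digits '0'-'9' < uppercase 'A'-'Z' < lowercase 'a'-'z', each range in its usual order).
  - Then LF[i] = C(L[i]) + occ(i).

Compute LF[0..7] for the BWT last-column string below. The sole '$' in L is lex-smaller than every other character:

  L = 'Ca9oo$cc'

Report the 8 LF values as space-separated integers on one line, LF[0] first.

Char counts: '$':1, '9':1, 'C':1, 'a':1, 'c':2, 'o':2
C (first-col start): C('$')=0, C('9')=1, C('C')=2, C('a')=3, C('c')=4, C('o')=6
L[0]='C': occ=0, LF[0]=C('C')+0=2+0=2
L[1]='a': occ=0, LF[1]=C('a')+0=3+0=3
L[2]='9': occ=0, LF[2]=C('9')+0=1+0=1
L[3]='o': occ=0, LF[3]=C('o')+0=6+0=6
L[4]='o': occ=1, LF[4]=C('o')+1=6+1=7
L[5]='$': occ=0, LF[5]=C('$')+0=0+0=0
L[6]='c': occ=0, LF[6]=C('c')+0=4+0=4
L[7]='c': occ=1, LF[7]=C('c')+1=4+1=5

Answer: 2 3 1 6 7 0 4 5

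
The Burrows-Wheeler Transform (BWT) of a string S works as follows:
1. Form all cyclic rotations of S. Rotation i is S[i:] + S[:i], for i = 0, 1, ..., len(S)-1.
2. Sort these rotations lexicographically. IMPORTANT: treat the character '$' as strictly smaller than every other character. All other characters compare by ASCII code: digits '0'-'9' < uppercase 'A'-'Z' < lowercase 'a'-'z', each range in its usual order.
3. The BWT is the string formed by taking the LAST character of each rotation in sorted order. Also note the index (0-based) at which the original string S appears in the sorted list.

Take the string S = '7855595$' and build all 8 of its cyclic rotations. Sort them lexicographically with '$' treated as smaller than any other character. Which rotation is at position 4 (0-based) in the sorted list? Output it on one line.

Answer: 595$7855

Derivation:
All 8 rotations (rotation i = S[i:]+S[:i]):
  rot[0] = 7855595$
  rot[1] = 855595$7
  rot[2] = 55595$78
  rot[3] = 5595$785
  rot[4] = 595$7855
  rot[5] = 95$78555
  rot[6] = 5$785559
  rot[7] = $7855595
Sorted (with $ < everything):
  sorted[0] = $7855595
  sorted[1] = 5$785559
  sorted[2] = 55595$78
  sorted[3] = 5595$785
  sorted[4] = 595$7855
  sorted[5] = 7855595$
  sorted[6] = 855595$7
  sorted[7] = 95$78555
sorted[4] = 595$7855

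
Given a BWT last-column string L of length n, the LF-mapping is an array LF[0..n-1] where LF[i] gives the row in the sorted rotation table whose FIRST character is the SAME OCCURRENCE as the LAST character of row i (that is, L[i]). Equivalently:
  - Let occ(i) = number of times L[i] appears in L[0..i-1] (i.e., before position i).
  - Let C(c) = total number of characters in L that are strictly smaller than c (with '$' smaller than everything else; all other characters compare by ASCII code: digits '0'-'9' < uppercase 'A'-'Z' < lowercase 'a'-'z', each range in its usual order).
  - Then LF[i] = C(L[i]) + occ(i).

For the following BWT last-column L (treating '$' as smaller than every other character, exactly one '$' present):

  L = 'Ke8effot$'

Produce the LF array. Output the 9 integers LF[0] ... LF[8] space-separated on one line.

Char counts: '$':1, '8':1, 'K':1, 'e':2, 'f':2, 'o':1, 't':1
C (first-col start): C('$')=0, C('8')=1, C('K')=2, C('e')=3, C('f')=5, C('o')=7, C('t')=8
L[0]='K': occ=0, LF[0]=C('K')+0=2+0=2
L[1]='e': occ=0, LF[1]=C('e')+0=3+0=3
L[2]='8': occ=0, LF[2]=C('8')+0=1+0=1
L[3]='e': occ=1, LF[3]=C('e')+1=3+1=4
L[4]='f': occ=0, LF[4]=C('f')+0=5+0=5
L[5]='f': occ=1, LF[5]=C('f')+1=5+1=6
L[6]='o': occ=0, LF[6]=C('o')+0=7+0=7
L[7]='t': occ=0, LF[7]=C('t')+0=8+0=8
L[8]='$': occ=0, LF[8]=C('$')+0=0+0=0

Answer: 2 3 1 4 5 6 7 8 0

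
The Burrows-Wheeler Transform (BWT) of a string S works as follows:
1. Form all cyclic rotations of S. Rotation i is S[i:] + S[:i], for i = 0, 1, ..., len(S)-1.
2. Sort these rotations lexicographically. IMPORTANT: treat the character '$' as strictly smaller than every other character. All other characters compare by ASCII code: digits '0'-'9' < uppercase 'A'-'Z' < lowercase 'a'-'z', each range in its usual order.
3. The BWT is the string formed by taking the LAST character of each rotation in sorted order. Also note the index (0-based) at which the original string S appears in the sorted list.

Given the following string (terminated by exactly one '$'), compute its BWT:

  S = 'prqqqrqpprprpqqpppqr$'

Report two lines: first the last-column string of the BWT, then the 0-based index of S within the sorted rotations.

All 21 rotations (rotation i = S[i:]+S[:i]):
  rot[0] = prqqqrqpprprpqqpppqr$
  rot[1] = rqqqrqpprprpqqpppqr$p
  rot[2] = qqqrqpprprpqqpppqr$pr
  rot[3] = qqrqpprprpqqpppqr$prq
  rot[4] = qrqpprprpqqpppqr$prqq
  rot[5] = rqpprprpqqpppqr$prqqq
  rot[6] = qpprprpqqpppqr$prqqqr
  rot[7] = pprprpqqpppqr$prqqqrq
  rot[8] = prprpqqpppqr$prqqqrqp
  rot[9] = rprpqqpppqr$prqqqrqpp
  rot[10] = prpqqpppqr$prqqqrqppr
  rot[11] = rpqqpppqr$prqqqrqpprp
  rot[12] = pqqpppqr$prqqqrqpprpr
  rot[13] = qqpppqr$prqqqrqpprprp
  rot[14] = qpppqr$prqqqrqpprprpq
  rot[15] = pppqr$prqqqrqpprprpqq
  rot[16] = ppqr$prqqqrqpprprpqqp
  rot[17] = pqr$prqqqrqpprprpqqpp
  rot[18] = qr$prqqqrqpprprpqqppp
  rot[19] = r$prqqqrqpprprpqqpppq
  rot[20] = $prqqqrqpprprpqqpppqr
Sorted (with $ < everything):
  sorted[0] = $prqqqrqpprprpqqpppqr  (last char: 'r')
  sorted[1] = pppqr$prqqqrqpprprpqq  (last char: 'q')
  sorted[2] = ppqr$prqqqrqpprprpqqp  (last char: 'p')
  sorted[3] = pprprpqqpppqr$prqqqrq  (last char: 'q')
  sorted[4] = pqqpppqr$prqqqrqpprpr  (last char: 'r')
  sorted[5] = pqr$prqqqrqpprprpqqpp  (last char: 'p')
  sorted[6] = prpqqpppqr$prqqqrqppr  (last char: 'r')
  sorted[7] = prprpqqpppqr$prqqqrqp  (last char: 'p')
  sorted[8] = prqqqrqpprprpqqpppqr$  (last char: '$')
  sorted[9] = qpppqr$prqqqrqpprprpq  (last char: 'q')
  sorted[10] = qpprprpqqpppqr$prqqqr  (last char: 'r')
  sorted[11] = qqpppqr$prqqqrqpprprp  (last char: 'p')
  sorted[12] = qqqrqpprprpqqpppqr$pr  (last char: 'r')
  sorted[13] = qqrqpprprpqqpppqr$prq  (last char: 'q')
  sorted[14] = qr$prqqqrqpprprpqqppp  (last char: 'p')
  sorted[15] = qrqpprprpqqpppqr$prqq  (last char: 'q')
  sorted[16] = r$prqqqrqpprprpqqpppq  (last char: 'q')
  sorted[17] = rpqqpppqr$prqqqrqpprp  (last char: 'p')
  sorted[18] = rprpqqpppqr$prqqqrqpp  (last char: 'p')
  sorted[19] = rqpprprpqqpppqr$prqqq  (last char: 'q')
  sorted[20] = rqqqrqpprprpqqpppqr$p  (last char: 'p')
Last column: rqpqrprp$qrprqpqqppqp
Original string S is at sorted index 8

Answer: rqpqrprp$qrprqpqqppqp
8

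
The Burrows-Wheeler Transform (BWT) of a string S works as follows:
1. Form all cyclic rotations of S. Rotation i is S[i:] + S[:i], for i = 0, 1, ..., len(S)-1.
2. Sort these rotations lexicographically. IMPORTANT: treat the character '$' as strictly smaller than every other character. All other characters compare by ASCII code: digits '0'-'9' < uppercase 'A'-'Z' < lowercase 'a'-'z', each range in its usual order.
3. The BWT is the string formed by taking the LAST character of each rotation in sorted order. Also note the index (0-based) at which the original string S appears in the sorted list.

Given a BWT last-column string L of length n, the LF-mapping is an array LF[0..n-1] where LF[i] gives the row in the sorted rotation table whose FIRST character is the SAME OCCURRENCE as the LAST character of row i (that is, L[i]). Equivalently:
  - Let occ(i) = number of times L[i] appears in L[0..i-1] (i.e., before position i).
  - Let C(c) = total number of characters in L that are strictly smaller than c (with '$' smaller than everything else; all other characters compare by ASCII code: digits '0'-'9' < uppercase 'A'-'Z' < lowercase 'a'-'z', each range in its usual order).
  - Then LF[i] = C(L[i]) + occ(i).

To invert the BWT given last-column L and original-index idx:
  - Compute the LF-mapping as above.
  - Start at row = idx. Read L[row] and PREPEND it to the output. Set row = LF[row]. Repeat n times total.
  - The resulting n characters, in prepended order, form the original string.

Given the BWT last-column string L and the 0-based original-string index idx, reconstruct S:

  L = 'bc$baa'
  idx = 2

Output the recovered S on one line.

LF mapping: 3 5 0 4 1 2
Walk LF starting at row 2, prepending L[row]:
  step 1: row=2, L[2]='$', prepend. Next row=LF[2]=0
  step 2: row=0, L[0]='b', prepend. Next row=LF[0]=3
  step 3: row=3, L[3]='b', prepend. Next row=LF[3]=4
  step 4: row=4, L[4]='a', prepend. Next row=LF[4]=1
  step 5: row=1, L[1]='c', prepend. Next row=LF[1]=5
  step 6: row=5, L[5]='a', prepend. Next row=LF[5]=2
Reversed output: acabb$

Answer: acabb$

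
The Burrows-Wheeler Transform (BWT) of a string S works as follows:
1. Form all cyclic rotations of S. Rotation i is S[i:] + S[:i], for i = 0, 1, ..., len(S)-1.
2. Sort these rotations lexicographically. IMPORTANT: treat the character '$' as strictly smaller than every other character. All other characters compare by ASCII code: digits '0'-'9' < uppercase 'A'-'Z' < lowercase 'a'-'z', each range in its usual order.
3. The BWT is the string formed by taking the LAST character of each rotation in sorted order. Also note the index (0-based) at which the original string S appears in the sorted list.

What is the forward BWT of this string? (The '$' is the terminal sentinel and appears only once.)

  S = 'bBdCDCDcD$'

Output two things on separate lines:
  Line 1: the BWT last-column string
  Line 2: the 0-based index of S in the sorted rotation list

All 10 rotations (rotation i = S[i:]+S[:i]):
  rot[0] = bBdCDCDcD$
  rot[1] = BdCDCDcD$b
  rot[2] = dCDCDcD$bB
  rot[3] = CDCDcD$bBd
  rot[4] = DCDcD$bBdC
  rot[5] = CDcD$bBdCD
  rot[6] = DcD$bBdCDC
  rot[7] = cD$bBdCDCD
  rot[8] = D$bBdCDCDc
  rot[9] = $bBdCDCDcD
Sorted (with $ < everything):
  sorted[0] = $bBdCDCDcD  (last char: 'D')
  sorted[1] = BdCDCDcD$b  (last char: 'b')
  sorted[2] = CDCDcD$bBd  (last char: 'd')
  sorted[3] = CDcD$bBdCD  (last char: 'D')
  sorted[4] = D$bBdCDCDc  (last char: 'c')
  sorted[5] = DCDcD$bBdC  (last char: 'C')
  sorted[6] = DcD$bBdCDC  (last char: 'C')
  sorted[7] = bBdCDCDcD$  (last char: '$')
  sorted[8] = cD$bBdCDCD  (last char: 'D')
  sorted[9] = dCDCDcD$bB  (last char: 'B')
Last column: DbdDcCC$DB
Original string S is at sorted index 7

Answer: DbdDcCC$DB
7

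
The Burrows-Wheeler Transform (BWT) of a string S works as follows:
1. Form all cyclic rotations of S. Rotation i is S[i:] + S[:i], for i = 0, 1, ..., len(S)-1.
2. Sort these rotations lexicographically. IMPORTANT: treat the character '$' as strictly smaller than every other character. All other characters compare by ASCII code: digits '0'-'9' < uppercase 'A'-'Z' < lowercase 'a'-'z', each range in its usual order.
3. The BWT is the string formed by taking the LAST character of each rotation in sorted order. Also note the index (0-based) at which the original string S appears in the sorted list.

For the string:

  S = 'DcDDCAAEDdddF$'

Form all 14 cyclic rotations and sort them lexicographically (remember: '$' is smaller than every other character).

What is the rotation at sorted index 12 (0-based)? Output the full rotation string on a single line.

All 14 rotations (rotation i = S[i:]+S[:i]):
  rot[0] = DcDDCAAEDdddF$
  rot[1] = cDDCAAEDdddF$D
  rot[2] = DDCAAEDdddF$Dc
  rot[3] = DCAAEDdddF$DcD
  rot[4] = CAAEDdddF$DcDD
  rot[5] = AAEDdddF$DcDDC
  rot[6] = AEDdddF$DcDDCA
  rot[7] = EDdddF$DcDDCAA
  rot[8] = DdddF$DcDDCAAE
  rot[9] = dddF$DcDDCAAED
  rot[10] = ddF$DcDDCAAEDd
  rot[11] = dF$DcDDCAAEDdd
  rot[12] = F$DcDDCAAEDddd
  rot[13] = $DcDDCAAEDdddF
Sorted (with $ < everything):
  sorted[0] = $DcDDCAAEDdddF
  sorted[1] = AAEDdddF$DcDDC
  sorted[2] = AEDdddF$DcDDCA
  sorted[3] = CAAEDdddF$DcDD
  sorted[4] = DCAAEDdddF$DcD
  sorted[5] = DDCAAEDdddF$Dc
  sorted[6] = DcDDCAAEDdddF$
  sorted[7] = DdddF$DcDDCAAE
  sorted[8] = EDdddF$DcDDCAA
  sorted[9] = F$DcDDCAAEDddd
  sorted[10] = cDDCAAEDdddF$D
  sorted[11] = dF$DcDDCAAEDdd
  sorted[12] = ddF$DcDDCAAEDd
  sorted[13] = dddF$DcDDCAAED
sorted[12] = ddF$DcDDCAAEDd

Answer: ddF$DcDDCAAEDd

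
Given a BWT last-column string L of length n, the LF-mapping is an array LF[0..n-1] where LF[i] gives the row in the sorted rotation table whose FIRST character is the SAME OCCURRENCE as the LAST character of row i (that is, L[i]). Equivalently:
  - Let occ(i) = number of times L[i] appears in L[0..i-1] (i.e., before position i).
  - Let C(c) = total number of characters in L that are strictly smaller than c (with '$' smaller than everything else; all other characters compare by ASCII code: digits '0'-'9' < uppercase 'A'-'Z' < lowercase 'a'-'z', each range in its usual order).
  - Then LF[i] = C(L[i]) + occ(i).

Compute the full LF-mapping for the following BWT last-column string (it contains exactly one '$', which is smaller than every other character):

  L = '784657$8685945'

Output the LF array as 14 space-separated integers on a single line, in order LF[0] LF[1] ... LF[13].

Answer: 8 10 1 6 3 9 0 11 7 12 4 13 2 5

Derivation:
Char counts: '$':1, '4':2, '5':3, '6':2, '7':2, '8':3, '9':1
C (first-col start): C('$')=0, C('4')=1, C('5')=3, C('6')=6, C('7')=8, C('8')=10, C('9')=13
L[0]='7': occ=0, LF[0]=C('7')+0=8+0=8
L[1]='8': occ=0, LF[1]=C('8')+0=10+0=10
L[2]='4': occ=0, LF[2]=C('4')+0=1+0=1
L[3]='6': occ=0, LF[3]=C('6')+0=6+0=6
L[4]='5': occ=0, LF[4]=C('5')+0=3+0=3
L[5]='7': occ=1, LF[5]=C('7')+1=8+1=9
L[6]='$': occ=0, LF[6]=C('$')+0=0+0=0
L[7]='8': occ=1, LF[7]=C('8')+1=10+1=11
L[8]='6': occ=1, LF[8]=C('6')+1=6+1=7
L[9]='8': occ=2, LF[9]=C('8')+2=10+2=12
L[10]='5': occ=1, LF[10]=C('5')+1=3+1=4
L[11]='9': occ=0, LF[11]=C('9')+0=13+0=13
L[12]='4': occ=1, LF[12]=C('4')+1=1+1=2
L[13]='5': occ=2, LF[13]=C('5')+2=3+2=5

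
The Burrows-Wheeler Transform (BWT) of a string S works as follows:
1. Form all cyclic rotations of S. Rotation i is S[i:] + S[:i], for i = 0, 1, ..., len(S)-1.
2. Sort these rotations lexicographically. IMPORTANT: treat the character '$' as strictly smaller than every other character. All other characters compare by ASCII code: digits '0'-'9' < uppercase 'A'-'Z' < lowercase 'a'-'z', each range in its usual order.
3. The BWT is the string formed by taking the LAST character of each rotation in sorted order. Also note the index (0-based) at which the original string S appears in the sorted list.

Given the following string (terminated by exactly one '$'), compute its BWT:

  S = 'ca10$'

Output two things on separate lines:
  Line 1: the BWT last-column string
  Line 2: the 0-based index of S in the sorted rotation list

Answer: 01ac$
4

Derivation:
All 5 rotations (rotation i = S[i:]+S[:i]):
  rot[0] = ca10$
  rot[1] = a10$c
  rot[2] = 10$ca
  rot[3] = 0$ca1
  rot[4] = $ca10
Sorted (with $ < everything):
  sorted[0] = $ca10  (last char: '0')
  sorted[1] = 0$ca1  (last char: '1')
  sorted[2] = 10$ca  (last char: 'a')
  sorted[3] = a10$c  (last char: 'c')
  sorted[4] = ca10$  (last char: '$')
Last column: 01ac$
Original string S is at sorted index 4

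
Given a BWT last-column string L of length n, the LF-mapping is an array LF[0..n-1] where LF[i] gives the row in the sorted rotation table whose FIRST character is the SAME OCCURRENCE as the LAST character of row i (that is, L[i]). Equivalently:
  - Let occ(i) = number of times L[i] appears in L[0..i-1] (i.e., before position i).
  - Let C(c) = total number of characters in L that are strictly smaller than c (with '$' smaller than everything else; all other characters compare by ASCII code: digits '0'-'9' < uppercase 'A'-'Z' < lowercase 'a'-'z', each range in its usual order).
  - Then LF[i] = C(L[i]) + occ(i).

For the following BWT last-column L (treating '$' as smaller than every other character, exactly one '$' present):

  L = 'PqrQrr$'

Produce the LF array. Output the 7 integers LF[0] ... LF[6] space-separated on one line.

Char counts: '$':1, 'P':1, 'Q':1, 'q':1, 'r':3
C (first-col start): C('$')=0, C('P')=1, C('Q')=2, C('q')=3, C('r')=4
L[0]='P': occ=0, LF[0]=C('P')+0=1+0=1
L[1]='q': occ=0, LF[1]=C('q')+0=3+0=3
L[2]='r': occ=0, LF[2]=C('r')+0=4+0=4
L[3]='Q': occ=0, LF[3]=C('Q')+0=2+0=2
L[4]='r': occ=1, LF[4]=C('r')+1=4+1=5
L[5]='r': occ=2, LF[5]=C('r')+2=4+2=6
L[6]='$': occ=0, LF[6]=C('$')+0=0+0=0

Answer: 1 3 4 2 5 6 0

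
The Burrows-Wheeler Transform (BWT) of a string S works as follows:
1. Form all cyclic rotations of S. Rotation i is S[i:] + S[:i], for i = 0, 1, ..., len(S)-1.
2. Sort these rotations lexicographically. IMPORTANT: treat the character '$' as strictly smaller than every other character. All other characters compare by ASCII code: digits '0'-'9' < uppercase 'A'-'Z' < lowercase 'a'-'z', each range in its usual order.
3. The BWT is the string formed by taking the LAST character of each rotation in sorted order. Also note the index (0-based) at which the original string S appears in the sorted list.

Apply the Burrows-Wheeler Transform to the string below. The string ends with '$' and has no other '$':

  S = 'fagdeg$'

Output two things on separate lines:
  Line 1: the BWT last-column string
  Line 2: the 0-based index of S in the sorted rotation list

All 7 rotations (rotation i = S[i:]+S[:i]):
  rot[0] = fagdeg$
  rot[1] = agdeg$f
  rot[2] = gdeg$fa
  rot[3] = deg$fag
  rot[4] = eg$fagd
  rot[5] = g$fagde
  rot[6] = $fagdeg
Sorted (with $ < everything):
  sorted[0] = $fagdeg  (last char: 'g')
  sorted[1] = agdeg$f  (last char: 'f')
  sorted[2] = deg$fag  (last char: 'g')
  sorted[3] = eg$fagd  (last char: 'd')
  sorted[4] = fagdeg$  (last char: '$')
  sorted[5] = g$fagde  (last char: 'e')
  sorted[6] = gdeg$fa  (last char: 'a')
Last column: gfgd$ea
Original string S is at sorted index 4

Answer: gfgd$ea
4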